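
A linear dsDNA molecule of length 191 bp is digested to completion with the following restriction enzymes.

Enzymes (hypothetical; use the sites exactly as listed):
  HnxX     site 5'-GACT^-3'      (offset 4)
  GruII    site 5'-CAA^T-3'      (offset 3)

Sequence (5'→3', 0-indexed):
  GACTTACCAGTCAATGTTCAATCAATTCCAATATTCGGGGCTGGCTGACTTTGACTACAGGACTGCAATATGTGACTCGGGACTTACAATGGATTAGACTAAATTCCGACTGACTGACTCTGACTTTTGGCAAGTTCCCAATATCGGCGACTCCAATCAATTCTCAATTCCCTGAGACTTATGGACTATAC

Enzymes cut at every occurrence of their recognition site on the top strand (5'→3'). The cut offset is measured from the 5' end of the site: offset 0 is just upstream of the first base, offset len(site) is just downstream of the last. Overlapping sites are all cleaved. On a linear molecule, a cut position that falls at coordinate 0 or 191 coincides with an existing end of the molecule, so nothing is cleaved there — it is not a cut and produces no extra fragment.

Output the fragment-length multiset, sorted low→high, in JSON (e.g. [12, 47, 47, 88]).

Site scan:
  HnxX (GACT, off=4): starts [0, 46, 52, 60, 73, 80, 96, 107, 111, 115, 121, 148, 175, 183] → cuts [4, 50, 56, 64, 77, 84, 100, 111, 115, 119, 125, 152, 179, 187]
  GruII (CAAT, off=3): starts [11, 18, 22, 28, 65, 86, 138, 153, 157, 164] → cuts [14, 21, 25, 31, 68, 89, 141, 156, 160, 167]

All cut coordinates (distinct, sorted): [4, 14, 21, 25, 31, 50, 56, 64, 68, 77, 84, 89, 100, 111, 115, 119, 125, 141, 152, 156, 160, 167, 179, 187]

Fragment lengths:
  [0,4): 4 bp
  [4,14): 10 bp
  [14,21): 7 bp
  [21,25): 4 bp
  [25,31): 6 bp
  [31,50): 19 bp
  [50,56): 6 bp
  [56,64): 8 bp
  [64,68): 4 bp
  [68,77): 9 bp
  [77,84): 7 bp
  [84,89): 5 bp
  [89,100): 11 bp
  [100,111): 11 bp
  [111,115): 4 bp
  [115,119): 4 bp
  [119,125): 6 bp
  [125,141): 16 bp
  [141,152): 11 bp
  [152,156): 4 bp
  [156,160): 4 bp
  [160,167): 7 bp
  [167,179): 12 bp
  [179,187): 8 bp
  [187,191): 4 bp

[4,4,4,4,4,4,4,4,5,6,6,6,7,7,7,8,8,9,10,11,11,11,12,16,19]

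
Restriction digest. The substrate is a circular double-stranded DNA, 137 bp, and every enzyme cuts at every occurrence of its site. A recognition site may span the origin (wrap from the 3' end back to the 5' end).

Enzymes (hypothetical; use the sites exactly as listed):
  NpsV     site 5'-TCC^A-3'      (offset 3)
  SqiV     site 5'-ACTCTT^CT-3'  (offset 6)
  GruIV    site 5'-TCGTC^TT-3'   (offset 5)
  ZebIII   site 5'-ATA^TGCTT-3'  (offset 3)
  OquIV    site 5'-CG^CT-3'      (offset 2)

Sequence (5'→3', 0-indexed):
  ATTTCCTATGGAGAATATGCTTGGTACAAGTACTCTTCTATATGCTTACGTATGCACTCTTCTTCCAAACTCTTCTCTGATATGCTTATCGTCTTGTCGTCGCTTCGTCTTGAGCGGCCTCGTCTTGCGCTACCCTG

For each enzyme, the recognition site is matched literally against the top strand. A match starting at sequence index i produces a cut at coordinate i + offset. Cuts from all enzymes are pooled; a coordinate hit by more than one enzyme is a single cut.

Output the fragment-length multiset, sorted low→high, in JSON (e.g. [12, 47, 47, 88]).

[5,5,5,7,8,8,9,11,15,19,20,25]

Site scan:
  NpsV (TCCA, off=3): starts [63] → cuts [66]
  SqiV (ACTCTTCT, off=6): starts [31, 55, 68] → cuts [37, 61, 74]
  GruIV (TCGTCTT, off=5): starts [88, 104, 119] → cuts [93, 109, 124]
  ZebIII (ATATGCTT, off=3): starts [14, 39, 79] → cuts [17, 42, 82]
  OquIV (CGCT, off=2): starts [100, 127] → cuts [102, 129]

All cut coordinates (distinct, sorted): [17, 37, 42, 61, 66, 74, 82, 93, 102, 109, 124, 129]

Fragment lengths:
  17→37: 20 bp
  37→42: 5 bp
  42→61: 19 bp
  61→66: 5 bp
  66→74: 8 bp
  74→82: 8 bp
  82→93: 11 bp
  93→102: 9 bp
  102→109: 7 bp
  109→124: 15 bp
  124→129: 5 bp
  129→17 (wrap): 137-129+17 = 25 bp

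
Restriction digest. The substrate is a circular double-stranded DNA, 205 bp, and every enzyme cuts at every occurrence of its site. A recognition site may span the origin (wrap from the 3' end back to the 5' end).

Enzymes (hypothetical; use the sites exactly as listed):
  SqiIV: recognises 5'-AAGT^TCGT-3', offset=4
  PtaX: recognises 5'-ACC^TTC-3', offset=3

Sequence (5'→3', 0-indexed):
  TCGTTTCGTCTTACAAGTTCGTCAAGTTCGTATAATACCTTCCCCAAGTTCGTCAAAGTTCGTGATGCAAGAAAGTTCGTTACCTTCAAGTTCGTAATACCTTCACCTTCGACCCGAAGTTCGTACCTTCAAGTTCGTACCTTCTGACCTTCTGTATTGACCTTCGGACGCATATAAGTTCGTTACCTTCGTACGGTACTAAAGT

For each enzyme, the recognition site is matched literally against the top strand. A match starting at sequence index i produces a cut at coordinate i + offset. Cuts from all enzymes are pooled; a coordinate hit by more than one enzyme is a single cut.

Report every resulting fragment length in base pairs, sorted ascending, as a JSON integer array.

Site scan:
  SqiIV (AAGTTCGT, off=4): starts [14, 23, 45, 55, 72, 87, 116, 130, 175, 201] → cuts [0, 18, 27, 49, 59, 76, 91, 120, 134, 179]
  PtaX (ACCTTC, off=3): starts [36, 81, 98, 104, 124, 138, 146, 159, 184] → cuts [39, 84, 101, 107, 127, 141, 149, 162, 187]

Pooled cuts: [0, 18, 27, 39, 49, 59, 76, 84, 91, 101, 107, 120, 127, 134, 141, 149, 162, 179, 187]

Fragments:
  0→18: 18 bp
  18→27: 9 bp
  27→39: 12 bp
  39→49: 10 bp
  49→59: 10 bp
  59→76: 17 bp
  76→84: 8 bp
  84→91: 7 bp
  91→101: 10 bp
  101→107: 6 bp
  107→120: 13 bp
  120→127: 7 bp
  127→134: 7 bp
  134→141: 7 bp
  141→149: 8 bp
  149→162: 13 bp
  162→179: 17 bp
  179→187: 8 bp
  187→0 (wrap): 205-187+0 = 18 bp

[6,7,7,7,7,8,8,8,9,10,10,10,12,13,13,17,17,18,18]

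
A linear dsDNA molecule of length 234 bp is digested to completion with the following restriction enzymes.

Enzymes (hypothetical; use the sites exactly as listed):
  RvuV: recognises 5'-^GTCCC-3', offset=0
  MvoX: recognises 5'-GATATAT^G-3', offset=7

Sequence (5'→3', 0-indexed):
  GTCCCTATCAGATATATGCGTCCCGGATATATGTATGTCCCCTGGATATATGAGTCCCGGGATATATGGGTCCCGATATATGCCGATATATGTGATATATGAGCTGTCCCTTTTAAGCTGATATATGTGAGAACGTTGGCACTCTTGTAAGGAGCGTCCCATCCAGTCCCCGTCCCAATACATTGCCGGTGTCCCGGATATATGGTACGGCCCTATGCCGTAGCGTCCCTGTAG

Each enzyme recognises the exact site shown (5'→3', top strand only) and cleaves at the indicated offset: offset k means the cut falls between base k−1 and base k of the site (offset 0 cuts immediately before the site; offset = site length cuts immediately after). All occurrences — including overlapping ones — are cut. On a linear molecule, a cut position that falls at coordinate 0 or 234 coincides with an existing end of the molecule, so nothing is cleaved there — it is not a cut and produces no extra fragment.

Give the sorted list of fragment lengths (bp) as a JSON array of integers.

Per-enzyme occurrences:
  RvuV GTCCC/0: at [0, 19, 36, 53, 69, 105, 155, 165, 171, 190, 224] ⇒ [19, 36, 53, 69, 105, 155, 165, 171, 190, 224] (position 0 is a terminus of the linear molecule — no cut)
  MvoX GATATATG/7: at [10, 25, 44, 60, 74, 84, 93, 119, 196] ⇒ [17, 32, 51, 67, 81, 91, 100, 126, 203]

Pooled cuts: [17, 19, 32, 36, 51, 53, 67, 69, 81, 91, 100, 105, 126, 155, 165, 171, 190, 203, 224]

Fragment lengths:
  [0,17): 17 bp
  [17,19): 2 bp
  [19,32): 13 bp
  [32,36): 4 bp
  [36,51): 15 bp
  [51,53): 2 bp
  [53,67): 14 bp
  [67,69): 2 bp
  [69,81): 12 bp
  [81,91): 10 bp
  [91,100): 9 bp
  [100,105): 5 bp
  [105,126): 21 bp
  [126,155): 29 bp
  [155,165): 10 bp
  [165,171): 6 bp
  [171,190): 19 bp
  [190,203): 13 bp
  [203,224): 21 bp
  [224,234): 10 bp

[2,2,2,4,5,6,9,10,10,10,12,13,13,14,15,17,19,21,21,29]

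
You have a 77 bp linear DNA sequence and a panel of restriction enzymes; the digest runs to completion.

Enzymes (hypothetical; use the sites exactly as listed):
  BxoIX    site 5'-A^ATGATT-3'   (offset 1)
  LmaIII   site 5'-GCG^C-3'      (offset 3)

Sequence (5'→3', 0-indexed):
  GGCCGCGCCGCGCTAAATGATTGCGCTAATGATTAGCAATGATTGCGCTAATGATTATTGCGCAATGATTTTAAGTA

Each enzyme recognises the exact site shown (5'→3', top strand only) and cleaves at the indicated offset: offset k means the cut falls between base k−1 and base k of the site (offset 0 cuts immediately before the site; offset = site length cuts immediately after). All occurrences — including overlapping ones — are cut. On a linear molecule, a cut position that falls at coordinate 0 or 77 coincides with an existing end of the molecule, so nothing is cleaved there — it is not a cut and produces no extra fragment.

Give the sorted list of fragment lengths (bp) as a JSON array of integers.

[2,3,3,4,5,7,9,9,10,12,13]

Per-enzyme occurrences:
  BxoIX AATGATT/1: at [15, 27, 37, 49, 63] ⇒ [16, 28, 38, 50, 64]
  LmaIII GCGC/3: at [4, 9, 22, 44, 59] ⇒ [7, 12, 25, 47, 62]

Pooled cuts: [7, 12, 16, 25, 28, 38, 47, 50, 62, 64]

Fragment lengths:
  [0,7): 7 bp
  [7,12): 5 bp
  [12,16): 4 bp
  [16,25): 9 bp
  [25,28): 3 bp
  [28,38): 10 bp
  [38,47): 9 bp
  [47,50): 3 bp
  [50,62): 12 bp
  [62,64): 2 bp
  [64,77): 13 bp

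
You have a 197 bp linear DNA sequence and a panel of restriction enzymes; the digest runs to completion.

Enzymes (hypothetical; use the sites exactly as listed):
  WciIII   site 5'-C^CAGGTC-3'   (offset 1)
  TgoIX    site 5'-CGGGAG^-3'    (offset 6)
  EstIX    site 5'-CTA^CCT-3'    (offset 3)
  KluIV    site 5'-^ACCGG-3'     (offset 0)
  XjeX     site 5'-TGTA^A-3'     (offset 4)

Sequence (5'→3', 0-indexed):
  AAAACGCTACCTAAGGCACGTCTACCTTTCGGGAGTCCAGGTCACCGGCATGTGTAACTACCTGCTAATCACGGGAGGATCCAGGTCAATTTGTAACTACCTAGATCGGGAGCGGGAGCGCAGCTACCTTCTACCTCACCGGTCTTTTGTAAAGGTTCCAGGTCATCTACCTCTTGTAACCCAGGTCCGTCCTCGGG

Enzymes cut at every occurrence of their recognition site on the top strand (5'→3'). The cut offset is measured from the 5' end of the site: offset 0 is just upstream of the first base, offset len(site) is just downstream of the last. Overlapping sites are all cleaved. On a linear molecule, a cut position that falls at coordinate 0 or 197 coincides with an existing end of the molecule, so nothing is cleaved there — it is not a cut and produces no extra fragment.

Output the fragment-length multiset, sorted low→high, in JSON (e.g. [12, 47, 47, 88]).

Scan for sites:
  WciIII (CCAGGTC, off=1): starts [36, 80, 157, 180] → cuts [37, 81, 158, 181]
  TgoIX (CGGGAG, off=6): starts [29, 71, 106, 112] → cuts [35, 77, 112, 118]
  EstIX (CTACCT, off=3): starts [6, 21, 57, 96, 123, 130, 166] → cuts [9, 24, 60, 99, 126, 133, 169]
  KluIV (ACCGG, off=0): starts [43, 137] → cuts [43, 137]
  XjeX (TGTAA, off=4): starts [52, 91, 147, 174] → cuts [56, 95, 151, 178]

Pooled cuts: [9, 24, 35, 37, 43, 56, 60, 77, 81, 95, 99, 112, 118, 126, 133, 137, 151, 158, 169, 178, 181]

Fragment lengths:
  [0,9): 9 bp
  [9,24): 15 bp
  [24,35): 11 bp
  [35,37): 2 bp
  [37,43): 6 bp
  [43,56): 13 bp
  [56,60): 4 bp
  [60,77): 17 bp
  [77,81): 4 bp
  [81,95): 14 bp
  [95,99): 4 bp
  [99,112): 13 bp
  [112,118): 6 bp
  [118,126): 8 bp
  [126,133): 7 bp
  [133,137): 4 bp
  [137,151): 14 bp
  [151,158): 7 bp
  [158,169): 11 bp
  [169,178): 9 bp
  [178,181): 3 bp
  [181,197): 16 bp

[2,3,4,4,4,4,6,6,7,7,8,9,9,11,11,13,13,14,14,15,16,17]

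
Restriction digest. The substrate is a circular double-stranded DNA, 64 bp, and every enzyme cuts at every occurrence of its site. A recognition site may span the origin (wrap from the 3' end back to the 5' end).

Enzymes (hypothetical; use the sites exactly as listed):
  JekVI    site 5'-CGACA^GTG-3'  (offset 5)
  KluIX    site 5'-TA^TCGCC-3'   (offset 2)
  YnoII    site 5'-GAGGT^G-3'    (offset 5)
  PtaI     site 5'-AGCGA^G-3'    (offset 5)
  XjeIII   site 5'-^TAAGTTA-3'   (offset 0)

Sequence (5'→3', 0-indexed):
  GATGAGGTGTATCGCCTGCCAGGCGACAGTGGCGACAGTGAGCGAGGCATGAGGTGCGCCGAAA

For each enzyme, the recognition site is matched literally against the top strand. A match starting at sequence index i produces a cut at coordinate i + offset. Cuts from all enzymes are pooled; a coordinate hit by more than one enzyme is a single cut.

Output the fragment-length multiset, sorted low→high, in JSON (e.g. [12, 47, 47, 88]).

Per-enzyme occurrences:
  JekVI (CGACAGTG, off=5): starts [23, 32] → cuts [28, 37]
  KluIX (TATCGCC, off=2): starts [9] → cuts [11]
  YnoII (GAGGTG, off=5): starts [3, 50] → cuts [8, 55]
  PtaI (AGCGAG, off=5): starts [40] → cuts [45]
  XjeIII (TAAGTTA, off=0): no sites

Pooled cuts: [8, 11, 28, 37, 45, 55]

Fragments:
  8→11: 3 bp
  11→28: 17 bp
  28→37: 9 bp
  37→45: 8 bp
  45→55: 10 bp
  55→8 (wrap): 64-55+8 = 17 bp

[3,8,9,10,17,17]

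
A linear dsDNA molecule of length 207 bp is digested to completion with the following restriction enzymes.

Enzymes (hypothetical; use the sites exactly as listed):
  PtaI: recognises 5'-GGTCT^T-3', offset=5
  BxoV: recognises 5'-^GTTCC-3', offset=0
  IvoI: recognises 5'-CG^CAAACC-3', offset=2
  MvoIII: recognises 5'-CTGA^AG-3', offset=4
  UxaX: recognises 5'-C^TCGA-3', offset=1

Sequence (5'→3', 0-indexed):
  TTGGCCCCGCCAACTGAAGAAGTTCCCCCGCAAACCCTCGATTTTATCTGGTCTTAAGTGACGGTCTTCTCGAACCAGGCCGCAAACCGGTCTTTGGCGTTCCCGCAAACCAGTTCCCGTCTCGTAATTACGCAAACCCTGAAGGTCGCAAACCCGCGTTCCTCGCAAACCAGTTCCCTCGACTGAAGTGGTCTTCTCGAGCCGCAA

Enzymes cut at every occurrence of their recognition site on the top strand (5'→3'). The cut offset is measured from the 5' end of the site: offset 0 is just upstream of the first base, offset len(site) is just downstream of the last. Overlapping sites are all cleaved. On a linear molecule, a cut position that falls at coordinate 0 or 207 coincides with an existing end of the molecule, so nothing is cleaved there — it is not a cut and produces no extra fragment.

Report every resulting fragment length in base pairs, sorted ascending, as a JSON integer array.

[2,2,4,5,6,6,7,7,7,7,8,8,8,9,9,10,11,11,13,13,17,17,20]

Site scan:
  PtaI (GGTCTT, off=5): starts [49, 62, 88, 189] → cuts [54, 67, 93, 194]
  BxoV (GTTCC, off=0): starts [21, 98, 112, 157, 172] → cuts [21, 98, 112, 157, 172]
  IvoI (CGCAAACC, off=2): starts [28, 80, 103, 130, 146, 163] → cuts [30, 82, 105, 132, 148, 165]
  MvoIII (CTGAAG, off=4): starts [13, 138, 182] → cuts [17, 142, 186]
  UxaX (CTCGA, off=1): starts [36, 68, 177, 195] → cuts [37, 69, 178, 196]

Pooled cuts: [17, 21, 30, 37, 54, 67, 69, 82, 93, 98, 105, 112, 132, 142, 148, 157, 165, 172, 178, 186, 194, 196]

Fragments:
  [0,17): 17 bp
  [17,21): 4 bp
  [21,30): 9 bp
  [30,37): 7 bp
  [37,54): 17 bp
  [54,67): 13 bp
  [67,69): 2 bp
  [69,82): 13 bp
  [82,93): 11 bp
  [93,98): 5 bp
  [98,105): 7 bp
  [105,112): 7 bp
  [112,132): 20 bp
  [132,142): 10 bp
  [142,148): 6 bp
  [148,157): 9 bp
  [157,165): 8 bp
  [165,172): 7 bp
  [172,178): 6 bp
  [178,186): 8 bp
  [186,194): 8 bp
  [194,196): 2 bp
  [196,207): 11 bp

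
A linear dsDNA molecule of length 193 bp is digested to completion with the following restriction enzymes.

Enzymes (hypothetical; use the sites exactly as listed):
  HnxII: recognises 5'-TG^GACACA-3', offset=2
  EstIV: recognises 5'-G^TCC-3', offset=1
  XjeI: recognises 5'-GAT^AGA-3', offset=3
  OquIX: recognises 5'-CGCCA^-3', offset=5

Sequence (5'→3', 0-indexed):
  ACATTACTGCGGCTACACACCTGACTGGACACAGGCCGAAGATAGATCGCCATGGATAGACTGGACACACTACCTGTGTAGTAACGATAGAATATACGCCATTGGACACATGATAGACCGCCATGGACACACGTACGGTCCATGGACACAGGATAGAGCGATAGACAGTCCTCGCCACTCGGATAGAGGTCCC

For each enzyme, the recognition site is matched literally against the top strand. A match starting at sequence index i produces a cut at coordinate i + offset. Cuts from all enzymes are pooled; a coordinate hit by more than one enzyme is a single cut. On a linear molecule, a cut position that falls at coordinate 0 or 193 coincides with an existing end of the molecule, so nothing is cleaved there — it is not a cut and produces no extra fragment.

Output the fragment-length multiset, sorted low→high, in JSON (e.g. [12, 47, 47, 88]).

Per-enzyme occurrences:
  HnxII (TGGACACA, off=2): starts [25, 61, 102, 123, 142] → cuts [27, 63, 104, 125, 144]
  EstIV (GTCC, off=1): starts [137, 167, 188] → cuts [138, 168, 189]
  XjeI (GATAGA, off=3): starts [40, 54, 85, 111, 151, 159, 181] → cuts [43, 57, 88, 114, 154, 162, 184]
  OquIX (CGCCA, off=5): starts [47, 96, 118, 172] → cuts [52, 101, 123, 177]

Pooled cuts: [27, 43, 52, 57, 63, 88, 101, 104, 114, 123, 125, 138, 144, 154, 162, 168, 177, 184, 189]

Fragments:
  [0,27): 27 bp
  [27,43): 16 bp
  [43,52): 9 bp
  [52,57): 5 bp
  [57,63): 6 bp
  [63,88): 25 bp
  [88,101): 13 bp
  [101,104): 3 bp
  [104,114): 10 bp
  [114,123): 9 bp
  [123,125): 2 bp
  [125,138): 13 bp
  [138,144): 6 bp
  [144,154): 10 bp
  [154,162): 8 bp
  [162,168): 6 bp
  [168,177): 9 bp
  [177,184): 7 bp
  [184,189): 5 bp
  [189,193): 4 bp

[2,3,4,5,5,6,6,6,7,8,9,9,9,10,10,13,13,16,25,27]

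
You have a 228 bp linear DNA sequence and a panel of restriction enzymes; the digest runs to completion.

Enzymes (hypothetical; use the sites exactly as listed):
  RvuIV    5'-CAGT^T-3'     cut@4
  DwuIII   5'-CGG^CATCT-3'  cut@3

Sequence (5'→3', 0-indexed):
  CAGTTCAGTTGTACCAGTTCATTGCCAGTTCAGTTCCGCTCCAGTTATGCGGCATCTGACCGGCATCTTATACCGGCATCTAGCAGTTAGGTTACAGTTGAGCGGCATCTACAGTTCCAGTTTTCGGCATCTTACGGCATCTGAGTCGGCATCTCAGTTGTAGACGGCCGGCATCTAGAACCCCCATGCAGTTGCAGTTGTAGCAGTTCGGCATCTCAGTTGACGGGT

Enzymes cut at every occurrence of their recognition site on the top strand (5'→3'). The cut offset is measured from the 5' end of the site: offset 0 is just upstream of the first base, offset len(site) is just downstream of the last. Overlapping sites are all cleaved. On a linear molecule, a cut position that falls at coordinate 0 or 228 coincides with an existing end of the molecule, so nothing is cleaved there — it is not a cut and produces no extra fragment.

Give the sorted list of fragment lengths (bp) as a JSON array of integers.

[4,4,5,5,6,6,6,7,7,8,9,9,9,9,10,10,11,11,11,11,11,12,13,13,21]

Scan for sites:
  RvuIV (CAGTT, off=4): starts [0, 5, 14, 25, 30, 41, 83, 94, 111, 117, 154, 188, 194, 203, 216] → cuts [4, 9, 18, 29, 34, 45, 87, 98, 115, 121, 158, 192, 198, 207, 220]
  DwuIII (CGGCATCT, off=3): starts [49, 60, 73, 102, 124, 134, 146, 168, 208] → cuts [52, 63, 76, 105, 127, 137, 149, 171, 211]

Pooled cuts: [4, 9, 18, 29, 34, 45, 52, 63, 76, 87, 98, 105, 115, 121, 127, 137, 149, 158, 171, 192, 198, 207, 211, 220]

Fragments:
  [0,4): 4 bp
  [4,9): 5 bp
  [9,18): 9 bp
  [18,29): 11 bp
  [29,34): 5 bp
  [34,45): 11 bp
  [45,52): 7 bp
  [52,63): 11 bp
  [63,76): 13 bp
  [76,87): 11 bp
  [87,98): 11 bp
  [98,105): 7 bp
  [105,115): 10 bp
  [115,121): 6 bp
  [121,127): 6 bp
  [127,137): 10 bp
  [137,149): 12 bp
  [149,158): 9 bp
  [158,171): 13 bp
  [171,192): 21 bp
  [192,198): 6 bp
  [198,207): 9 bp
  [207,211): 4 bp
  [211,220): 9 bp
  [220,228): 8 bp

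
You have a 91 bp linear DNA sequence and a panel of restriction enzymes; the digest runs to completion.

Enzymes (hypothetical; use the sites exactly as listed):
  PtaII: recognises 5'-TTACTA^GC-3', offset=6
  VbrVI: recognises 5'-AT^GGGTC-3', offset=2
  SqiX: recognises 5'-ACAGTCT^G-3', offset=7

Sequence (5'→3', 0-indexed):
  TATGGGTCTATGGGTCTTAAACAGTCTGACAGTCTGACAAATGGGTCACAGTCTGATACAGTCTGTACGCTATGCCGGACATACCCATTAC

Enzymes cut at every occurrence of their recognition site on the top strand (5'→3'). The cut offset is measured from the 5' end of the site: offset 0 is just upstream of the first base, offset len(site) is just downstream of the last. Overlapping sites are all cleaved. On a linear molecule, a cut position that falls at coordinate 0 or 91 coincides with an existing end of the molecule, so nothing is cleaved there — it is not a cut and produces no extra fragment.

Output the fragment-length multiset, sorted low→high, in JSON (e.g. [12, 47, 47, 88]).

Site scan:
  PtaII (TTACTAGC, off=6): no sites
  VbrVI (ATGGGTC, off=2): starts [1, 9, 40] → cuts [3, 11, 42]
  SqiX (ACAGTCTG, off=7): starts [20, 28, 47, 57] → cuts [27, 35, 54, 64]

All cut coordinates (distinct, sorted): [3, 11, 27, 35, 42, 54, 64]

Fragments:
  [0,3): 3 bp
  [3,11): 8 bp
  [11,27): 16 bp
  [27,35): 8 bp
  [35,42): 7 bp
  [42,54): 12 bp
  [54,64): 10 bp
  [64,91): 27 bp

[3,7,8,8,10,12,16,27]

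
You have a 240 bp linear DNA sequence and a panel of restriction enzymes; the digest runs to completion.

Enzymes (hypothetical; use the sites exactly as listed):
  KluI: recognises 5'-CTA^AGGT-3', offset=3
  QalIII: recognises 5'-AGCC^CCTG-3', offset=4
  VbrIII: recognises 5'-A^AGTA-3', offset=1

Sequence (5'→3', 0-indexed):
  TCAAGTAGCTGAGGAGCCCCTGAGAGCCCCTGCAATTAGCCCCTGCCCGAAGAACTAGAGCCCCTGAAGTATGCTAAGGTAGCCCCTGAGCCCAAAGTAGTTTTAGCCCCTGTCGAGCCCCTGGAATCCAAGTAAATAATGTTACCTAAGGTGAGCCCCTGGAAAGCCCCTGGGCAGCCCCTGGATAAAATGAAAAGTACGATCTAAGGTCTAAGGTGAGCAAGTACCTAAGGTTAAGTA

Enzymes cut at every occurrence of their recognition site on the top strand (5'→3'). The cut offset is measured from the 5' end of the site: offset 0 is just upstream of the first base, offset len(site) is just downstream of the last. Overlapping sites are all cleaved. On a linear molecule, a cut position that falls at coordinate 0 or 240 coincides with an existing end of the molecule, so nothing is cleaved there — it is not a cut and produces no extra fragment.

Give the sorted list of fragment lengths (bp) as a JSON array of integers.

[3,4,5,6,7,8,8,9,9,9,10,11,11,11,11,11,11,13,13,15,16,18,21]

Site scan:
  KluI CTAAGGT/3: at [73, 145, 203, 210, 227] ⇒ [76, 148, 206, 213, 230]
  QalIII AGCCCCTG/4: at [14, 24, 37, 58, 80, 104, 115, 153, 164, 175] ⇒ [18, 28, 41, 62, 84, 108, 119, 157, 168, 179]
  VbrIII AAGTA/1: at [2, 66, 94, 129, 194, 221, 235] ⇒ [3, 67, 95, 130, 195, 222, 236]

All cut coordinates (distinct, sorted): [3, 18, 28, 41, 62, 67, 76, 84, 95, 108, 119, 130, 148, 157, 168, 179, 195, 206, 213, 222, 230, 236]

Fragments:
  [0,3): 3 bp
  [3,18): 15 bp
  [18,28): 10 bp
  [28,41): 13 bp
  [41,62): 21 bp
  [62,67): 5 bp
  [67,76): 9 bp
  [76,84): 8 bp
  [84,95): 11 bp
  [95,108): 13 bp
  [108,119): 11 bp
  [119,130): 11 bp
  [130,148): 18 bp
  [148,157): 9 bp
  [157,168): 11 bp
  [168,179): 11 bp
  [179,195): 16 bp
  [195,206): 11 bp
  [206,213): 7 bp
  [213,222): 9 bp
  [222,230): 8 bp
  [230,236): 6 bp
  [236,240): 4 bp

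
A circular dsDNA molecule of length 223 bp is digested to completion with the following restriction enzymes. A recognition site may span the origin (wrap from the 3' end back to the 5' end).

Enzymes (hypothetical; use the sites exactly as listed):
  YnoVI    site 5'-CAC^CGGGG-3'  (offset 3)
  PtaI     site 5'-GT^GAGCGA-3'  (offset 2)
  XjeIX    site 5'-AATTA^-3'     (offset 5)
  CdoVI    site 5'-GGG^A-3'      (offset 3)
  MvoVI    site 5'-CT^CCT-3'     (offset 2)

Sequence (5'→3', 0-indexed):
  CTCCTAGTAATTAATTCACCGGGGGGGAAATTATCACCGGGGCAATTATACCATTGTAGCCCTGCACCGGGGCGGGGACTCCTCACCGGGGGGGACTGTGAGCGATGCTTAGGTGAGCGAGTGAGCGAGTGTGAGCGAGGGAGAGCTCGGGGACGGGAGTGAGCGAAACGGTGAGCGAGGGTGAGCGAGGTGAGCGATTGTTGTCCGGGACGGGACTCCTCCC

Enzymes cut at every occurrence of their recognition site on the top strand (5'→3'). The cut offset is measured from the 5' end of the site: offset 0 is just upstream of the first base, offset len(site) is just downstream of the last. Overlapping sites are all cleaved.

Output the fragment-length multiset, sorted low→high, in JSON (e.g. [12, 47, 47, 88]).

[3,3,3,4,5,5,5,6,6,6,8,8,8,8,9,9,10,10,10,11,11,11,12,15,18,19]

Scan for sites:
  YnoVI CACCGGGG/3: at [16, 34, 64, 83] ⇒ [19, 37, 67, 86]
  PtaI GTGAGCGA/2: at [97, 112, 120, 130, 158, 170, 180, 189] ⇒ [99, 114, 122, 132, 160, 172, 182, 191]
  XjeIX AATTA/5: at [8, 28, 43] ⇒ [13, 33, 48]
  CdoVI GGGA/3: at [24, 74, 91, 138, 149, 154, 206, 211] ⇒ [27, 77, 94, 141, 152, 157, 209, 214]
  MvoVI CTCCT/2: at [0, 78, 215] ⇒ [2, 80, 217]

Pooled cuts: [2, 13, 19, 27, 33, 37, 48, 67, 77, 80, 86, 94, 99, 114, 122, 132, 141, 152, 157, 160, 172, 182, 191, 209, 214, 217]

Fragment lengths:
  2→13: 11 bp
  13→19: 6 bp
  19→27: 8 bp
  27→33: 6 bp
  33→37: 4 bp
  37→48: 11 bp
  48→67: 19 bp
  67→77: 10 bp
  77→80: 3 bp
  80→86: 6 bp
  86→94: 8 bp
  94→99: 5 bp
  99→114: 15 bp
  114→122: 8 bp
  122→132: 10 bp
  132→141: 9 bp
  141→152: 11 bp
  152→157: 5 bp
  157→160: 3 bp
  160→172: 12 bp
  172→182: 10 bp
  182→191: 9 bp
  191→209: 18 bp
  209→214: 5 bp
  214→217: 3 bp
  217→2 (wrap): 223-217+2 = 8 bp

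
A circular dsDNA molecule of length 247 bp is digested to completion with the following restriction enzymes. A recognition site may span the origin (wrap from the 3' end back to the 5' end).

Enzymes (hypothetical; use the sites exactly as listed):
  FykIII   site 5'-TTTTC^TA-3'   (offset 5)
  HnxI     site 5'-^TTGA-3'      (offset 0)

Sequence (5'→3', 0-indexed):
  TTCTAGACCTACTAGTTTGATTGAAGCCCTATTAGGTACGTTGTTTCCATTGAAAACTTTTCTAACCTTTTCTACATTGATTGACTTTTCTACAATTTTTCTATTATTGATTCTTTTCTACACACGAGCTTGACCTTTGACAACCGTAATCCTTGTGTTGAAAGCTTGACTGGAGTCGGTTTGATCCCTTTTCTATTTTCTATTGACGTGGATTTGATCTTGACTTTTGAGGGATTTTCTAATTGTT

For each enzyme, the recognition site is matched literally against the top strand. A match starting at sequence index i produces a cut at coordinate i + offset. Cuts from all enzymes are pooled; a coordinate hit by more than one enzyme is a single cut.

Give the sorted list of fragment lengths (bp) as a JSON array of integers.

Per-enzyme occurrences:
  FykIII TTTTCTA/5: at [57, 67, 85, 96, 113, 188, 195, 234, 245] ⇒ [3, 62, 72, 90, 101, 118, 193, 200, 239]
  HnxI TTGA/0: at [16, 20, 49, 76, 80, 106, 129, 136, 157, 165, 180, 202, 213, 219, 226] ⇒ [16, 20, 49, 76, 80, 106, 129, 136, 157, 165, 180, 202, 213, 219, 226]

All cut coordinates (distinct, sorted): [3, 16, 20, 49, 62, 72, 76, 80, 90, 101, 106, 118, 129, 136, 157, 165, 180, 193, 200, 202, 213, 219, 226, 239]

Fragments:
  3→16: 13 bp
  16→20: 4 bp
  20→49: 29 bp
  49→62: 13 bp
  62→72: 10 bp
  72→76: 4 bp
  76→80: 4 bp
  80→90: 10 bp
  90→101: 11 bp
  101→106: 5 bp
  106→118: 12 bp
  118→129: 11 bp
  129→136: 7 bp
  136→157: 21 bp
  157→165: 8 bp
  165→180: 15 bp
  180→193: 13 bp
  193→200: 7 bp
  200→202: 2 bp
  202→213: 11 bp
  213→219: 6 bp
  219→226: 7 bp
  226→239: 13 bp
  239→3 (wrap): 247-239+3 = 11 bp

[2,4,4,4,5,6,7,7,7,8,10,10,11,11,11,11,12,13,13,13,13,15,21,29]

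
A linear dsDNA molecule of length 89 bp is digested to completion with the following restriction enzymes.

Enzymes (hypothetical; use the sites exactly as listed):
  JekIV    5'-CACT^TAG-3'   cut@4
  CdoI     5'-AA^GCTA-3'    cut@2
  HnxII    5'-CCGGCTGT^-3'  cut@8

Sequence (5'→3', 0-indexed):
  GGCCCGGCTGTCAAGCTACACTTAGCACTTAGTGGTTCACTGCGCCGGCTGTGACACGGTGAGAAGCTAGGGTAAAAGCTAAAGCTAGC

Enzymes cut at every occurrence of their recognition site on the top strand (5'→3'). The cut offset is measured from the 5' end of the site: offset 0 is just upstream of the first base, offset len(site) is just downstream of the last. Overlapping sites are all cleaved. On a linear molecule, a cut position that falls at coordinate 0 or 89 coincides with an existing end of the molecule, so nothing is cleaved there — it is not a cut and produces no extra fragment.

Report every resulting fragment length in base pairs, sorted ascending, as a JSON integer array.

[3,6,6,7,8,11,12,13,23]

Scan for sites:
  JekIV (CACTTAG, off=4): starts [18, 25] → cuts [22, 29]
  CdoI (AAGCTA, off=2): starts [12, 63, 75, 81] → cuts [14, 65, 77, 83]
  HnxII (CCGGCTGT, off=8): starts [3, 44] → cuts [11, 52]

Pooled cuts: [11, 14, 22, 29, 52, 65, 77, 83]

Fragment lengths:
  [0,11): 11 bp
  [11,14): 3 bp
  [14,22): 8 bp
  [22,29): 7 bp
  [29,52): 23 bp
  [52,65): 13 bp
  [65,77): 12 bp
  [77,83): 6 bp
  [83,89): 6 bp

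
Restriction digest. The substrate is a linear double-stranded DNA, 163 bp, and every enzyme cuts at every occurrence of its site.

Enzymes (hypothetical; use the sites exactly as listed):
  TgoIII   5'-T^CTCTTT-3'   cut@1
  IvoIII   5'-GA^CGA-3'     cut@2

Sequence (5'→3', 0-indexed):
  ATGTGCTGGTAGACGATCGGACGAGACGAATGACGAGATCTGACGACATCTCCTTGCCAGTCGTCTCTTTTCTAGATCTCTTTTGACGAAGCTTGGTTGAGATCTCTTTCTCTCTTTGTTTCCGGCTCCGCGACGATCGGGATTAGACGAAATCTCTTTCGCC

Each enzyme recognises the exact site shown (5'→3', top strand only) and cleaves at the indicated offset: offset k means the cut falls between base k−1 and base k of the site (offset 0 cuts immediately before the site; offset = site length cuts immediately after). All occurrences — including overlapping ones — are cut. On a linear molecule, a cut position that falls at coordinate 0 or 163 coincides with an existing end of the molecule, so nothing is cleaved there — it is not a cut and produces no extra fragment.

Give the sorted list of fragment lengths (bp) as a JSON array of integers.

Scan for sites:
  TgoIII (TCTCTTT, off=1): starts [63, 76, 102, 110, 152] → cuts [64, 77, 103, 111, 153]
  IvoIII (GACGA, off=2): starts [11, 19, 24, 31, 41, 84, 131, 145] → cuts [13, 21, 26, 33, 43, 86, 133, 147]

Pooled cuts: [13, 21, 26, 33, 43, 64, 77, 86, 103, 111, 133, 147, 153]

Fragment lengths:
  [0,13): 13 bp
  [13,21): 8 bp
  [21,26): 5 bp
  [26,33): 7 bp
  [33,43): 10 bp
  [43,64): 21 bp
  [64,77): 13 bp
  [77,86): 9 bp
  [86,103): 17 bp
  [103,111): 8 bp
  [111,133): 22 bp
  [133,147): 14 bp
  [147,153): 6 bp
  [153,163): 10 bp

[5,6,7,8,8,9,10,10,13,13,14,17,21,22]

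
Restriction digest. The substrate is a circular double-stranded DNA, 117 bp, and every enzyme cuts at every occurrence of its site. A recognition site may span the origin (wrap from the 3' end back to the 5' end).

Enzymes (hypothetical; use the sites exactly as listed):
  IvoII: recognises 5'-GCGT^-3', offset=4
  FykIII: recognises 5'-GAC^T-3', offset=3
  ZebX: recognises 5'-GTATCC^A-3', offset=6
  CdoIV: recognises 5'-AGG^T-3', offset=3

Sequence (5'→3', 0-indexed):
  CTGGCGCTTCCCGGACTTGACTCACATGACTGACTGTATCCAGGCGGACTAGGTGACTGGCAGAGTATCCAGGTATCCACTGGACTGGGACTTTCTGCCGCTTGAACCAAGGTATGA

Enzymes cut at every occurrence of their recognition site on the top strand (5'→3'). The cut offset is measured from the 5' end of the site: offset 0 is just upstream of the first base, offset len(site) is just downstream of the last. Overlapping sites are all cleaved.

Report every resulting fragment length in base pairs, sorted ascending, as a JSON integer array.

Scan for sites:
  IvoII (GCGT, off=4): no sites
  FykIII (GACT, off=3): starts [13, 18, 27, 31, 46, 54, 82, 88, 115] → cuts [1, 16, 21, 30, 34, 49, 57, 85, 91]
  ZebX (GTATCCA, off=6): starts [35, 64, 72] → cuts [41, 70, 78]
  CdoIV (AGGT, off=3): starts [50, 70, 109] → cuts [53, 73, 112]

All cut coordinates (distinct, sorted): [1, 16, 21, 30, 34, 41, 49, 53, 57, 70, 73, 78, 85, 91, 112]

Fragment lengths:
  1→16: 15 bp
  16→21: 5 bp
  21→30: 9 bp
  30→34: 4 bp
  34→41: 7 bp
  41→49: 8 bp
  49→53: 4 bp
  53→57: 4 bp
  57→70: 13 bp
  70→73: 3 bp
  73→78: 5 bp
  78→85: 7 bp
  85→91: 6 bp
  91→112: 21 bp
  112→1 (wrap): 117-112+1 = 6 bp

[3,4,4,4,5,5,6,6,7,7,8,9,13,15,21]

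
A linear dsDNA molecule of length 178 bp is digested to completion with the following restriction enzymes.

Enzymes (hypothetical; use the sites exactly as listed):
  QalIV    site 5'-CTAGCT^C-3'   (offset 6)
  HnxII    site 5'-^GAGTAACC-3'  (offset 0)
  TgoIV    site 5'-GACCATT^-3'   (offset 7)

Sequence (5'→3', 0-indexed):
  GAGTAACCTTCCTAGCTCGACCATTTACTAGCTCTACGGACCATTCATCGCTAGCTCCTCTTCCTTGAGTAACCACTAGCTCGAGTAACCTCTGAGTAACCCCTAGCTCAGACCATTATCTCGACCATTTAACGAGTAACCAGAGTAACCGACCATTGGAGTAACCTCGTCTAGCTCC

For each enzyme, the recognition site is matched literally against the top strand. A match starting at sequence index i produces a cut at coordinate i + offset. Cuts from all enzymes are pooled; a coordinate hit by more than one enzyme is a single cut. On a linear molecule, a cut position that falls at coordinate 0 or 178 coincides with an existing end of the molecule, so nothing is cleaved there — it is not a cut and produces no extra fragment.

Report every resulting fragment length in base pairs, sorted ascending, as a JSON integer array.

Per-enzyme occurrences:
  QalIV CTAGCTC/6: at [11, 27, 50, 75, 102, 170] ⇒ [17, 33, 56, 81, 108, 176]
  HnxII GAGTAACC/0: at [0, 66, 82, 93, 133, 142, 158] ⇒ [66, 82, 93, 133, 142, 158] (position 0 is a terminus of the linear molecule — no cut)
  TgoIV GACCATT/7: at [18, 38, 110, 122, 150] ⇒ [25, 45, 117, 129, 157]

Pooled cuts: [17, 25, 33, 45, 56, 66, 81, 82, 93, 108, 117, 129, 133, 142, 157, 158, 176]

Fragment lengths:
  [0,17): 17 bp
  [17,25): 8 bp
  [25,33): 8 bp
  [33,45): 12 bp
  [45,56): 11 bp
  [56,66): 10 bp
  [66,81): 15 bp
  [81,82): 1 bp
  [82,93): 11 bp
  [93,108): 15 bp
  [108,117): 9 bp
  [117,129): 12 bp
  [129,133): 4 bp
  [133,142): 9 bp
  [142,157): 15 bp
  [157,158): 1 bp
  [158,176): 18 bp
  [176,178): 2 bp

[1,1,2,4,8,8,9,9,10,11,11,12,12,15,15,15,17,18]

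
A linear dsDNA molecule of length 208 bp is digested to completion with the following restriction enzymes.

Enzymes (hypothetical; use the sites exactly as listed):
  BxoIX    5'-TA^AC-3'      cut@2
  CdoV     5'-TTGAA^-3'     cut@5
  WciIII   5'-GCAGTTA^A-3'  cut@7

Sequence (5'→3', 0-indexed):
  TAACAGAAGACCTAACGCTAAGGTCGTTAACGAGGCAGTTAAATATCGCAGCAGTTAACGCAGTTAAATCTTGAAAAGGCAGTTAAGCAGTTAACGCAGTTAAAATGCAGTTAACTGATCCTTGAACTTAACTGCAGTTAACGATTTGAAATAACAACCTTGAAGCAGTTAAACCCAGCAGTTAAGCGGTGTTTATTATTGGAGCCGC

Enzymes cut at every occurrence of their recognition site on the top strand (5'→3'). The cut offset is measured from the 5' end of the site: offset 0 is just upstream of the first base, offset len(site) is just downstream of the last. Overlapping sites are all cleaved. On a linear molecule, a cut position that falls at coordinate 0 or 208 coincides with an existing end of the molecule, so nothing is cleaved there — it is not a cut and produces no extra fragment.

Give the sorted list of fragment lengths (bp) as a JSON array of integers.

Scan for sites:
  BxoIX TAAC/2: at [0, 12, 27, 55, 91, 111, 128, 138, 151] ⇒ [2, 14, 29, 57, 93, 113, 130, 140, 153]
  CdoV TTGAA/5: at [70, 121, 145, 159] ⇒ [75, 126, 150, 164]
  WciIII GCAGTTAA/7: at [34, 50, 59, 78, 86, 95, 106, 133, 164, 177] ⇒ [41, 57, 66, 85, 93, 102, 113, 140, 171, 184]

Pooled cuts: [2, 14, 29, 41, 57, 66, 75, 85, 93, 102, 113, 126, 130, 140, 150, 153, 164, 171, 184]

Fragments:
  [0,2): 2 bp
  [2,14): 12 bp
  [14,29): 15 bp
  [29,41): 12 bp
  [41,57): 16 bp
  [57,66): 9 bp
  [66,75): 9 bp
  [75,85): 10 bp
  [85,93): 8 bp
  [93,102): 9 bp
  [102,113): 11 bp
  [113,126): 13 bp
  [126,130): 4 bp
  [130,140): 10 bp
  [140,150): 10 bp
  [150,153): 3 bp
  [153,164): 11 bp
  [164,171): 7 bp
  [171,184): 13 bp
  [184,208): 24 bp

[2,3,4,7,8,9,9,9,10,10,10,11,11,12,12,13,13,15,16,24]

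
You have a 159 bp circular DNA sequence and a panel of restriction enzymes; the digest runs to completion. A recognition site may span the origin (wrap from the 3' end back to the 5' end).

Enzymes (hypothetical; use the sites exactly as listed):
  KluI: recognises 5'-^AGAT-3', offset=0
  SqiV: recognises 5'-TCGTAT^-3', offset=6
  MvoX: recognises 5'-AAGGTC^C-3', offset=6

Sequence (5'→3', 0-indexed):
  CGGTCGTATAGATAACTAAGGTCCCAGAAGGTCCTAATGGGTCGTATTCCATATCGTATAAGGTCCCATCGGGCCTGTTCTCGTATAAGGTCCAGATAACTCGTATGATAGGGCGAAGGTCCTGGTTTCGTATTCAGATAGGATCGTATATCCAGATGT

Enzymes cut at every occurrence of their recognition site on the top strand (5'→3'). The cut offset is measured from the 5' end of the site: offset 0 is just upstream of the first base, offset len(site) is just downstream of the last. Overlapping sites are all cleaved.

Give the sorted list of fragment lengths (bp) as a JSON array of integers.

[1,2,4,6,6,10,12,12,13,14,14,14,15,15,21]

Per-enzyme occurrences:
  KluI AGAT/0: at [9, 93, 135, 153] ⇒ [9, 93, 135, 153]
  SqiV TCGTAT/6: at [3, 41, 53, 80, 100, 127, 143] ⇒ [9, 47, 59, 86, 106, 133, 149]
  MvoX AAGGTCC/6: at [17, 27, 59, 86, 115] ⇒ [23, 33, 65, 92, 121]

Pooled cuts: [9, 23, 33, 47, 59, 65, 86, 92, 93, 106, 121, 133, 135, 149, 153]

Fragment lengths:
  9→23: 14 bp
  23→33: 10 bp
  33→47: 14 bp
  47→59: 12 bp
  59→65: 6 bp
  65→86: 21 bp
  86→92: 6 bp
  92→93: 1 bp
  93→106: 13 bp
  106→121: 15 bp
  121→133: 12 bp
  133→135: 2 bp
  135→149: 14 bp
  149→153: 4 bp
  153→9 (wrap): 159-153+9 = 15 bp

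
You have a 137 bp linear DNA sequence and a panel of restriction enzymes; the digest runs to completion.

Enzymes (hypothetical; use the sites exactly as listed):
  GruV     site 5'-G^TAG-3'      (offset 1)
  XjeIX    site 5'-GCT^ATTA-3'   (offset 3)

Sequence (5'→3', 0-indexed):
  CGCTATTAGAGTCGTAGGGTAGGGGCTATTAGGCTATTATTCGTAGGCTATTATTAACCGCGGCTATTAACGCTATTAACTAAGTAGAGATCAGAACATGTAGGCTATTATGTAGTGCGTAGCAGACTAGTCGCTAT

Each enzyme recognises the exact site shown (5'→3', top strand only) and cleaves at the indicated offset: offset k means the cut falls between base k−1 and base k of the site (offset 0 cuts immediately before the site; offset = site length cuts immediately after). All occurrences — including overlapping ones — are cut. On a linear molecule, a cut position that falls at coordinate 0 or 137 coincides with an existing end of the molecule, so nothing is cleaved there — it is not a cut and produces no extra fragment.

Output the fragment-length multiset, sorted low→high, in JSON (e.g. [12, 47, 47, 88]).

Per-enzyme occurrences:
  GruV (GTAG, off=1): starts [13, 18, 42, 83, 99, 111, 118] → cuts [14, 19, 43, 84, 100, 112, 119]
  XjeIX (GCTATTA, off=3): starts [1, 24, 32, 46, 62, 71, 103] → cuts [4, 27, 35, 49, 65, 74, 106]

All cut coordinates (distinct, sorted): [4, 14, 19, 27, 35, 43, 49, 65, 74, 84, 100, 106, 112, 119]

Fragment lengths:
  [0,4): 4 bp
  [4,14): 10 bp
  [14,19): 5 bp
  [19,27): 8 bp
  [27,35): 8 bp
  [35,43): 8 bp
  [43,49): 6 bp
  [49,65): 16 bp
  [65,74): 9 bp
  [74,84): 10 bp
  [84,100): 16 bp
  [100,106): 6 bp
  [106,112): 6 bp
  [112,119): 7 bp
  [119,137): 18 bp

[4,5,6,6,6,7,8,8,8,9,10,10,16,16,18]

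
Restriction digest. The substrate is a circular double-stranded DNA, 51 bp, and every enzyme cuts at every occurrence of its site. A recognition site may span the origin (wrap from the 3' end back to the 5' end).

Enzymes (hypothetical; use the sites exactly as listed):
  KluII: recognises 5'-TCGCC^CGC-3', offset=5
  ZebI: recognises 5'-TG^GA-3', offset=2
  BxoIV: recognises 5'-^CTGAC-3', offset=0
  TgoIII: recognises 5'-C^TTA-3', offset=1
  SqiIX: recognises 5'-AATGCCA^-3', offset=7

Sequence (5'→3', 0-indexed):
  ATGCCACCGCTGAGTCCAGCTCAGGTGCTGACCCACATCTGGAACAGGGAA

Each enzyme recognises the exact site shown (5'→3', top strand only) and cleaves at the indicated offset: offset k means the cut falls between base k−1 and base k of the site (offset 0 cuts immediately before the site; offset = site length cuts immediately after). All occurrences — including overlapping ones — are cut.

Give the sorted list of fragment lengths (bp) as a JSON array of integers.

Site scan:
  KluII (TCGCCCGC, off=5): no sites
  ZebI (TGGA, off=2): starts [39] → cuts [41]
  BxoIV (CTGAC, off=0): starts [27] → cuts [27]
  TgoIII (CTTA, off=1): no sites
  SqiIX (AATGCCA, off=7): starts [50] → cuts [6]

All cut coordinates (distinct, sorted): [6, 27, 41]

Fragment lengths:
  6→27: 21 bp
  27→41: 14 bp
  41→6 (wrap): 51-41+6 = 16 bp

[14,16,21]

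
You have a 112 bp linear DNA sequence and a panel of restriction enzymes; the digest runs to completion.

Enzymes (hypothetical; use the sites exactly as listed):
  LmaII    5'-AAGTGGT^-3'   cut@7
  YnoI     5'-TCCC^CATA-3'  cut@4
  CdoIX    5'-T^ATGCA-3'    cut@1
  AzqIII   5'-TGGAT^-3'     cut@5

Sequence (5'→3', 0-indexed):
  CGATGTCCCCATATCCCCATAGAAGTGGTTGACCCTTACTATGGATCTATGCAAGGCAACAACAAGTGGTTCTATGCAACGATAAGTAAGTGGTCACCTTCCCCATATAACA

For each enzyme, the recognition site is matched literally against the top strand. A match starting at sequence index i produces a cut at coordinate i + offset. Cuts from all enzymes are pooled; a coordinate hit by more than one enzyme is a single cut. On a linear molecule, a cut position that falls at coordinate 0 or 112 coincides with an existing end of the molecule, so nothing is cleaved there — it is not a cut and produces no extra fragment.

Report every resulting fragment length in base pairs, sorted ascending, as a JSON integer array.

[2,3,8,9,9,9,12,17,21,22]

Scan for sites:
  LmaII (AAGTGGT, off=7): starts [22, 63, 87] → cuts [29, 70, 94]
  YnoI (TCCCCATA, off=4): starts [5, 13, 99] → cuts [9, 17, 103]
  CdoIX (TATGCA, off=1): starts [47, 72] → cuts [48, 73]
  AzqIII (TGGAT, off=5): starts [41] → cuts [46]

Pooled cuts: [9, 17, 29, 46, 48, 70, 73, 94, 103]

Fragments:
  [0,9): 9 bp
  [9,17): 8 bp
  [17,29): 12 bp
  [29,46): 17 bp
  [46,48): 2 bp
  [48,70): 22 bp
  [70,73): 3 bp
  [73,94): 21 bp
  [94,103): 9 bp
  [103,112): 9 bp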